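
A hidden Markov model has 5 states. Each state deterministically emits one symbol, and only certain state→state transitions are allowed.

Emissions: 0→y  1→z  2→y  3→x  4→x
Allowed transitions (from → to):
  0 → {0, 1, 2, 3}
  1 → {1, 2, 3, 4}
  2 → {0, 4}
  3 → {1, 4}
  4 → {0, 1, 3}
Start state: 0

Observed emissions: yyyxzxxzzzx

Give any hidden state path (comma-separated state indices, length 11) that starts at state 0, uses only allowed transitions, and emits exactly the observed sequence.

  pos 0: y in {0,2}, choose 0; start
  pos 1: y in {0,2}, choose 2; 0->2 ok
  pos 2: y in {0,2}, choose 0; 2->0 ok
  pos 3: x in {3,4}, choose 3; 0->3 ok
  pos 4: z in {1}, choose 1; 3->1 ok
  pos 5: x in {3,4}, choose 3; 1->3 ok
  pos 6: x in {3,4}, choose 4; 3->4 ok
  pos 7: z in {1}, choose 1; 4->1 ok
  pos 8: z in {1}, choose 1; 1->1 ok
  pos 9: z in {1}, choose 1; 1->1 ok
  pos 10: x in {3,4}, choose 3; 1->3 ok

0,2,0,3,1,3,4,1,1,1,3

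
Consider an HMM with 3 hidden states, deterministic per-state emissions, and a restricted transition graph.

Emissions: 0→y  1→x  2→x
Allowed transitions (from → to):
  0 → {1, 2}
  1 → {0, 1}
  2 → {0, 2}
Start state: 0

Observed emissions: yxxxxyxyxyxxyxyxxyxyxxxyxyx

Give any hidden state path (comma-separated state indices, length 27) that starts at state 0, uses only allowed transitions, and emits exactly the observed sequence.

0,2,2,2,2,0,2,0,1,0,1,1,0,2,0,2,2,0,2,0,1,1,1,0,1,0,1

  0: obs=y cand={0} pick 0 [start]
  1: obs=x cand={1,2} pick 2 [0->2 ok]
  2: obs=x cand={1,2} pick 2 [2->2 ok]
  3: obs=x cand={1,2} pick 2 [2->2 ok]
  4: obs=x cand={1,2} pick 2 [2->2 ok]
  5: obs=y cand={0} pick 0 [2->0 ok]
  6: obs=x cand={1,2} pick 2 [0->2 ok]
  7: obs=y cand={0} pick 0 [2->0 ok]
  8: obs=x cand={1,2} pick 1 [0->1 ok]
  9: obs=y cand={0} pick 0 [1->0 ok]
  10: obs=x cand={1,2} pick 1 [0->1 ok]
  11: obs=x cand={1,2} pick 1 [1->1 ok]
  12: obs=y cand={0} pick 0 [1->0 ok]
  13: obs=x cand={1,2} pick 2 [0->2 ok]
  14: obs=y cand={0} pick 0 [2->0 ok]
  15: obs=x cand={1,2} pick 2 [0->2 ok]
  16: obs=x cand={1,2} pick 2 [2->2 ok]
  17: obs=y cand={0} pick 0 [2->0 ok]
  18: obs=x cand={1,2} pick 2 [0->2 ok]
  19: obs=y cand={0} pick 0 [2->0 ok]
  20: obs=x cand={1,2} pick 1 [0->1 ok]
  21: obs=x cand={1,2} pick 1 [1->1 ok]
  22: obs=x cand={1,2} pick 1 [1->1 ok]
  23: obs=y cand={0} pick 0 [1->0 ok]
  24: obs=x cand={1,2} pick 1 [0->1 ok]
  25: obs=y cand={0} pick 0 [1->0 ok]
  26: obs=x cand={1,2} pick 1 [0->1 ok]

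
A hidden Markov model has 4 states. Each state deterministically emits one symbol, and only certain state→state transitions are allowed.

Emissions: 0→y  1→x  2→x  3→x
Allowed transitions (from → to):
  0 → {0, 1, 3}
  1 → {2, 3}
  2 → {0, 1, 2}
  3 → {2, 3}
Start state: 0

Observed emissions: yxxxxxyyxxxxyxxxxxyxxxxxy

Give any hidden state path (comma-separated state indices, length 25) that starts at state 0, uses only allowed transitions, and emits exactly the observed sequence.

0,3,3,3,2,2,0,0,1,3,2,2,0,1,2,1,3,2,0,3,2,1,3,2,0

  [0] y  {0}  => 0  start
  [1] x  {1,2,3}  => 3  0->3 ok
  [2] x  {1,2,3}  => 3  3->3 ok
  [3] x  {1,2,3}  => 3  3->3 ok
  [4] x  {1,2,3}  => 2  3->2 ok
  [5] x  {1,2,3}  => 2  2->2 ok
  [6] y  {0}  => 0  2->0 ok
  [7] y  {0}  => 0  0->0 ok
  [8] x  {1,2,3}  => 1  0->1 ok
  [9] x  {1,2,3}  => 3  1->3 ok
  [10] x  {1,2,3}  => 2  3->2 ok
  [11] x  {1,2,3}  => 2  2->2 ok
  [12] y  {0}  => 0  2->0 ok
  [13] x  {1,2,3}  => 1  0->1 ok
  [14] x  {1,2,3}  => 2  1->2 ok
  [15] x  {1,2,3}  => 1  2->1 ok
  [16] x  {1,2,3}  => 3  1->3 ok
  [17] x  {1,2,3}  => 2  3->2 ok
  [18] y  {0}  => 0  2->0 ok
  [19] x  {1,2,3}  => 3  0->3 ok
  [20] x  {1,2,3}  => 2  3->2 ok
  [21] x  {1,2,3}  => 1  2->1 ok
  [22] x  {1,2,3}  => 3  1->3 ok
  [23] x  {1,2,3}  => 2  3->2 ok
  [24] y  {0}  => 0  2->0 ok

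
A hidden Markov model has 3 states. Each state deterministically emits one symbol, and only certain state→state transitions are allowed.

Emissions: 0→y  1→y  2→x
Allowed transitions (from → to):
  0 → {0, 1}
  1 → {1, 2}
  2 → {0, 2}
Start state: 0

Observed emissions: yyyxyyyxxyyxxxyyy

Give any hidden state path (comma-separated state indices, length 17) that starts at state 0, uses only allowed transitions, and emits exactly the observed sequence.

  pos 0: y in {0,1}, choose 0; start
  pos 1: y in {0,1}, choose 0; 0->0 ok
  pos 2: y in {0,1}, choose 1; 0->1 ok
  pos 3: x in {2}, choose 2; 1->2 ok
  pos 4: y in {0,1}, choose 0; 2->0 ok
  pos 5: y in {0,1}, choose 0; 0->0 ok
  pos 6: y in {0,1}, choose 1; 0->1 ok
  pos 7: x in {2}, choose 2; 1->2 ok
  pos 8: x in {2}, choose 2; 2->2 ok
  pos 9: y in {0,1}, choose 0; 2->0 ok
  pos 10: y in {0,1}, choose 1; 0->1 ok
  pos 11: x in {2}, choose 2; 1->2 ok
  pos 12: x in {2}, choose 2; 2->2 ok
  pos 13: x in {2}, choose 2; 2->2 ok
  pos 14: y in {0,1}, choose 0; 2->0 ok
  pos 15: y in {0,1}, choose 1; 0->1 ok
  pos 16: y in {0,1}, choose 1; 1->1 ok

0,0,1,2,0,0,1,2,2,0,1,2,2,2,0,1,1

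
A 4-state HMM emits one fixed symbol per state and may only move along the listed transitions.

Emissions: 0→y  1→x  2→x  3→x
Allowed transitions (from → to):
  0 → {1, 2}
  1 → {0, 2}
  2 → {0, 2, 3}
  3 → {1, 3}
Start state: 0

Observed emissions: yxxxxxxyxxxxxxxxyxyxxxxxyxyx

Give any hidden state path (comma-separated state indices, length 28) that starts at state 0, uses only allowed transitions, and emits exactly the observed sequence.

0,2,3,3,3,3,1,0,2,3,3,1,2,3,3,1,0,1,0,1,2,2,3,1,0,1,0,1

  pos 0: y in {0}, choose 0; start
  pos 1: x in {1,2,3}, choose 2; 0->2 ok
  pos 2: x in {1,2,3}, choose 3; 2->3 ok
  pos 3: x in {1,2,3}, choose 3; 3->3 ok
  pos 4: x in {1,2,3}, choose 3; 3->3 ok
  pos 5: x in {1,2,3}, choose 3; 3->3 ok
  pos 6: x in {1,2,3}, choose 1; 3->1 ok
  pos 7: y in {0}, choose 0; 1->0 ok
  pos 8: x in {1,2,3}, choose 2; 0->2 ok
  pos 9: x in {1,2,3}, choose 3; 2->3 ok
  pos 10: x in {1,2,3}, choose 3; 3->3 ok
  pos 11: x in {1,2,3}, choose 1; 3->1 ok
  pos 12: x in {1,2,3}, choose 2; 1->2 ok
  pos 13: x in {1,2,3}, choose 3; 2->3 ok
  pos 14: x in {1,2,3}, choose 3; 3->3 ok
  pos 15: x in {1,2,3}, choose 1; 3->1 ok
  pos 16: y in {0}, choose 0; 1->0 ok
  pos 17: x in {1,2,3}, choose 1; 0->1 ok
  pos 18: y in {0}, choose 0; 1->0 ok
  pos 19: x in {1,2,3}, choose 1; 0->1 ok
  pos 20: x in {1,2,3}, choose 2; 1->2 ok
  pos 21: x in {1,2,3}, choose 2; 2->2 ok
  pos 22: x in {1,2,3}, choose 3; 2->3 ok
  pos 23: x in {1,2,3}, choose 1; 3->1 ok
  pos 24: y in {0}, choose 0; 1->0 ok
  pos 25: x in {1,2,3}, choose 1; 0->1 ok
  pos 26: y in {0}, choose 0; 1->0 ok
  pos 27: x in {1,2,3}, choose 1; 0->1 ok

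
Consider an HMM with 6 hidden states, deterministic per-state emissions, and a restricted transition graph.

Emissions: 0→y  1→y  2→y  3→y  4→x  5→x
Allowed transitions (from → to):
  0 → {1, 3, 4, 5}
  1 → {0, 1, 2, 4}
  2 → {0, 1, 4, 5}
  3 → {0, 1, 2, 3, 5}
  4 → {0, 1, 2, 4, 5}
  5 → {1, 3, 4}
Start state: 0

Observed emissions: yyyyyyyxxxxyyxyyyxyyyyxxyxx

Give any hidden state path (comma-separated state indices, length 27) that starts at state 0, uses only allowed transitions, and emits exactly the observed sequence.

0,1,1,1,2,0,3,5,4,4,5,3,0,5,1,2,0,5,1,0,1,2,5,4,0,4,5

  t0 'y' -> {0,1,2,3}, take 0 (start)
  t1 'y' -> {0,1,2,3}, take 1 (0->1 ok)
  t2 'y' -> {0,1,2,3}, take 1 (1->1 ok)
  t3 'y' -> {0,1,2,3}, take 1 (1->1 ok)
  t4 'y' -> {0,1,2,3}, take 2 (1->2 ok)
  t5 'y' -> {0,1,2,3}, take 0 (2->0 ok)
  t6 'y' -> {0,1,2,3}, take 3 (0->3 ok)
  t7 'x' -> {4,5}, take 5 (3->5 ok)
  t8 'x' -> {4,5}, take 4 (5->4 ok)
  t9 'x' -> {4,5}, take 4 (4->4 ok)
  t10 'x' -> {4,5}, take 5 (4->5 ok)
  t11 'y' -> {0,1,2,3}, take 3 (5->3 ok)
  t12 'y' -> {0,1,2,3}, take 0 (3->0 ok)
  t13 'x' -> {4,5}, take 5 (0->5 ok)
  t14 'y' -> {0,1,2,3}, take 1 (5->1 ok)
  t15 'y' -> {0,1,2,3}, take 2 (1->2 ok)
  t16 'y' -> {0,1,2,3}, take 0 (2->0 ok)
  t17 'x' -> {4,5}, take 5 (0->5 ok)
  t18 'y' -> {0,1,2,3}, take 1 (5->1 ok)
  t19 'y' -> {0,1,2,3}, take 0 (1->0 ok)
  t20 'y' -> {0,1,2,3}, take 1 (0->1 ok)
  t21 'y' -> {0,1,2,3}, take 2 (1->2 ok)
  t22 'x' -> {4,5}, take 5 (2->5 ok)
  t23 'x' -> {4,5}, take 4 (5->4 ok)
  t24 'y' -> {0,1,2,3}, take 0 (4->0 ok)
  t25 'x' -> {4,5}, take 4 (0->4 ok)
  t26 'x' -> {4,5}, take 5 (4->5 ok)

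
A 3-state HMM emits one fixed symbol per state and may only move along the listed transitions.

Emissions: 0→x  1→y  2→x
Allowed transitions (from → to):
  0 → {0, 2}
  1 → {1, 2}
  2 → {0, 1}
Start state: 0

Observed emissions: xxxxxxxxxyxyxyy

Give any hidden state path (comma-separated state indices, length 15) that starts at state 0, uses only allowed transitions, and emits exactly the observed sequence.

  t0 'x' -> {0,2}, take 0 (start)
  t1 'x' -> {0,2}, take 0 (0->0 ok)
  t2 'x' -> {0,2}, take 2 (0->2 ok)
  t3 'x' -> {0,2}, take 0 (2->0 ok)
  t4 'x' -> {0,2}, take 2 (0->2 ok)
  t5 'x' -> {0,2}, take 0 (2->0 ok)
  t6 'x' -> {0,2}, take 0 (0->0 ok)
  t7 'x' -> {0,2}, take 0 (0->0 ok)
  t8 'x' -> {0,2}, take 2 (0->2 ok)
  t9 'y' -> {1}, take 1 (2->1 ok)
  t10 'x' -> {0,2}, take 2 (1->2 ok)
  t11 'y' -> {1}, take 1 (2->1 ok)
  t12 'x' -> {0,2}, take 2 (1->2 ok)
  t13 'y' -> {1}, take 1 (2->1 ok)
  t14 'y' -> {1}, take 1 (1->1 ok)

0,0,2,0,2,0,0,0,2,1,2,1,2,1,1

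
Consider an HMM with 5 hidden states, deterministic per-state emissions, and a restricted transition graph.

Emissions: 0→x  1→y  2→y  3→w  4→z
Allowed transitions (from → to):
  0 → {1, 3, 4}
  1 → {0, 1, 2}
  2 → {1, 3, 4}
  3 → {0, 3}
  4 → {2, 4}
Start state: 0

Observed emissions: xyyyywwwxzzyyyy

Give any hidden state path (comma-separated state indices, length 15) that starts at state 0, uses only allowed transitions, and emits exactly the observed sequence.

0,1,1,1,2,3,3,3,0,4,4,2,1,1,2

  pos 0: x in {0}, choose 0; start
  pos 1: y in {1,2}, choose 1; 0->1 ok
  pos 2: y in {1,2}, choose 1; 1->1 ok
  pos 3: y in {1,2}, choose 1; 1->1 ok
  pos 4: y in {1,2}, choose 2; 1->2 ok
  pos 5: w in {3}, choose 3; 2->3 ok
  pos 6: w in {3}, choose 3; 3->3 ok
  pos 7: w in {3}, choose 3; 3->3 ok
  pos 8: x in {0}, choose 0; 3->0 ok
  pos 9: z in {4}, choose 4; 0->4 ok
  pos 10: z in {4}, choose 4; 4->4 ok
  pos 11: y in {1,2}, choose 2; 4->2 ok
  pos 12: y in {1,2}, choose 1; 2->1 ok
  pos 13: y in {1,2}, choose 1; 1->1 ok
  pos 14: y in {1,2}, choose 2; 1->2 ok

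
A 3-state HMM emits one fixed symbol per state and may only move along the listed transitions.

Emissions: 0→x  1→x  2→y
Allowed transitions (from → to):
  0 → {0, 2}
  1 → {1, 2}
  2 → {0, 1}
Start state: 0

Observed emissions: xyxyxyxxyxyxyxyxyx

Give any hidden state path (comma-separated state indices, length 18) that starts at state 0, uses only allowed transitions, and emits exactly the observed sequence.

0,2,1,2,1,2,1,1,2,1,2,1,2,1,2,1,2,1

  0: obs=x cand={0,1} pick 0 [start]
  1: obs=y cand={2} pick 2 [0->2 ok]
  2: obs=x cand={0,1} pick 1 [2->1 ok]
  3: obs=y cand={2} pick 2 [1->2 ok]
  4: obs=x cand={0,1} pick 1 [2->1 ok]
  5: obs=y cand={2} pick 2 [1->2 ok]
  6: obs=x cand={0,1} pick 1 [2->1 ok]
  7: obs=x cand={0,1} pick 1 [1->1 ok]
  8: obs=y cand={2} pick 2 [1->2 ok]
  9: obs=x cand={0,1} pick 1 [2->1 ok]
  10: obs=y cand={2} pick 2 [1->2 ok]
  11: obs=x cand={0,1} pick 1 [2->1 ok]
  12: obs=y cand={2} pick 2 [1->2 ok]
  13: obs=x cand={0,1} pick 1 [2->1 ok]
  14: obs=y cand={2} pick 2 [1->2 ok]
  15: obs=x cand={0,1} pick 1 [2->1 ok]
  16: obs=y cand={2} pick 2 [1->2 ok]
  17: obs=x cand={0,1} pick 1 [2->1 ok]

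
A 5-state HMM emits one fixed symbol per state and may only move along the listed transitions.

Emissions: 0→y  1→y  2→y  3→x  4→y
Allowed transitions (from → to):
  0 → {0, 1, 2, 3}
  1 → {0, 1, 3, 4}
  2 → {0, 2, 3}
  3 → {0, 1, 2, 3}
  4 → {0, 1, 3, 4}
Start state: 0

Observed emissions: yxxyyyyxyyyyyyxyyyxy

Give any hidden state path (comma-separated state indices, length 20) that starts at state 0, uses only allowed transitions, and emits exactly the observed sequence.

0,3,3,0,1,0,1,3,0,0,0,0,0,1,3,1,0,0,3,2

  0: obs=y cand={0,1,2,4} pick 0 [start]
  1: obs=x cand={3} pick 3 [0->3 ok]
  2: obs=x cand={3} pick 3 [3->3 ok]
  3: obs=y cand={0,1,2,4} pick 0 [3->0 ok]
  4: obs=y cand={0,1,2,4} pick 1 [0->1 ok]
  5: obs=y cand={0,1,2,4} pick 0 [1->0 ok]
  6: obs=y cand={0,1,2,4} pick 1 [0->1 ok]
  7: obs=x cand={3} pick 3 [1->3 ok]
  8: obs=y cand={0,1,2,4} pick 0 [3->0 ok]
  9: obs=y cand={0,1,2,4} pick 0 [0->0 ok]
  10: obs=y cand={0,1,2,4} pick 0 [0->0 ok]
  11: obs=y cand={0,1,2,4} pick 0 [0->0 ok]
  12: obs=y cand={0,1,2,4} pick 0 [0->0 ok]
  13: obs=y cand={0,1,2,4} pick 1 [0->1 ok]
  14: obs=x cand={3} pick 3 [1->3 ok]
  15: obs=y cand={0,1,2,4} pick 1 [3->1 ok]
  16: obs=y cand={0,1,2,4} pick 0 [1->0 ok]
  17: obs=y cand={0,1,2,4} pick 0 [0->0 ok]
  18: obs=x cand={3} pick 3 [0->3 ok]
  19: obs=y cand={0,1,2,4} pick 2 [3->2 ok]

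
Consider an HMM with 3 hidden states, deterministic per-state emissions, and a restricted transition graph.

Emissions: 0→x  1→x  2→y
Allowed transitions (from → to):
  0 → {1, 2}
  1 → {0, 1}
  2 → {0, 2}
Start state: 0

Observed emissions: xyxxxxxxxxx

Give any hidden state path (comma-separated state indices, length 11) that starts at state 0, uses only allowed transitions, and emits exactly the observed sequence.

  [0] x  {0,1}  => 0  start
  [1] y  {2}  => 2  0->2 ok
  [2] x  {0,1}  => 0  2->0 ok
  [3] x  {0,1}  => 1  0->1 ok
  [4] x  {0,1}  => 1  1->1 ok
  [5] x  {0,1}  => 1  1->1 ok
  [6] x  {0,1}  => 0  1->0 ok
  [7] x  {0,1}  => 1  0->1 ok
  [8] x  {0,1}  => 0  1->0 ok
  [9] x  {0,1}  => 1  0->1 ok
  [10] x  {0,1}  => 0  1->0 ok

0,2,0,1,1,1,0,1,0,1,0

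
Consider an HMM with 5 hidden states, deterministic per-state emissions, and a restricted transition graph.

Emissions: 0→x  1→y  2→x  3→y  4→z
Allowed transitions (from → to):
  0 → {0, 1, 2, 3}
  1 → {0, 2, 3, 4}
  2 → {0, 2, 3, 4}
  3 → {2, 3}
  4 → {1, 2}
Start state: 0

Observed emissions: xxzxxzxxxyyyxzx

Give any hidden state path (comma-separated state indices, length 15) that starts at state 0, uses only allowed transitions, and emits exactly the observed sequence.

0,2,4,2,2,4,2,0,0,1,3,3,2,4,2

  0: obs=x cand={0,2} pick 0 [start]
  1: obs=x cand={0,2} pick 2 [0->2 ok]
  2: obs=z cand={4} pick 4 [2->4 ok]
  3: obs=x cand={0,2} pick 2 [4->2 ok]
  4: obs=x cand={0,2} pick 2 [2->2 ok]
  5: obs=z cand={4} pick 4 [2->4 ok]
  6: obs=x cand={0,2} pick 2 [4->2 ok]
  7: obs=x cand={0,2} pick 0 [2->0 ok]
  8: obs=x cand={0,2} pick 0 [0->0 ok]
  9: obs=y cand={1,3} pick 1 [0->1 ok]
  10: obs=y cand={1,3} pick 3 [1->3 ok]
  11: obs=y cand={1,3} pick 3 [3->3 ok]
  12: obs=x cand={0,2} pick 2 [3->2 ok]
  13: obs=z cand={4} pick 4 [2->4 ok]
  14: obs=x cand={0,2} pick 2 [4->2 ok]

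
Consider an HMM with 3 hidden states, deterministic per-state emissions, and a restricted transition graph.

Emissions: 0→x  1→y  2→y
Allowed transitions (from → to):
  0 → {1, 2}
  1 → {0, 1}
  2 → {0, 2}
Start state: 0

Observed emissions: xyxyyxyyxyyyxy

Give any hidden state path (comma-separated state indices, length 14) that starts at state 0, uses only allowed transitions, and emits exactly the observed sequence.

0,2,0,2,2,0,1,1,0,2,2,2,0,2

  pos 0: x in {0}, choose 0; start
  pos 1: y in {1,2}, choose 2; 0->2 ok
  pos 2: x in {0}, choose 0; 2->0 ok
  pos 3: y in {1,2}, choose 2; 0->2 ok
  pos 4: y in {1,2}, choose 2; 2->2 ok
  pos 5: x in {0}, choose 0; 2->0 ok
  pos 6: y in {1,2}, choose 1; 0->1 ok
  pos 7: y in {1,2}, choose 1; 1->1 ok
  pos 8: x in {0}, choose 0; 1->0 ok
  pos 9: y in {1,2}, choose 2; 0->2 ok
  pos 10: y in {1,2}, choose 2; 2->2 ok
  pos 11: y in {1,2}, choose 2; 2->2 ok
  pos 12: x in {0}, choose 0; 2->0 ok
  pos 13: y in {1,2}, choose 2; 0->2 ok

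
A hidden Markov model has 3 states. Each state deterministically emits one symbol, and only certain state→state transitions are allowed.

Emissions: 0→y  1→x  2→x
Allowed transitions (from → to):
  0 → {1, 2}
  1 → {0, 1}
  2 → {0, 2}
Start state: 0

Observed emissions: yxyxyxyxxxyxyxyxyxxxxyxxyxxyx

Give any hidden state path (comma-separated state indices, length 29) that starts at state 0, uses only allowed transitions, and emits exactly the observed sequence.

  0: obs=y cand={0} pick 0 [start]
  1: obs=x cand={1,2} pick 2 [0->2 ok]
  2: obs=y cand={0} pick 0 [2->0 ok]
  3: obs=x cand={1,2} pick 2 [0->2 ok]
  4: obs=y cand={0} pick 0 [2->0 ok]
  5: obs=x cand={1,2} pick 2 [0->2 ok]
  6: obs=y cand={0} pick 0 [2->0 ok]
  7: obs=x cand={1,2} pick 2 [0->2 ok]
  8: obs=x cand={1,2} pick 2 [2->2 ok]
  9: obs=x cand={1,2} pick 2 [2->2 ok]
  10: obs=y cand={0} pick 0 [2->0 ok]
  11: obs=x cand={1,2} pick 2 [0->2 ok]
  12: obs=y cand={0} pick 0 [2->0 ok]
  13: obs=x cand={1,2} pick 1 [0->1 ok]
  14: obs=y cand={0} pick 0 [1->0 ok]
  15: obs=x cand={1,2} pick 1 [0->1 ok]
  16: obs=y cand={0} pick 0 [1->0 ok]
  17: obs=x cand={1,2} pick 2 [0->2 ok]
  18: obs=x cand={1,2} pick 2 [2->2 ok]
  19: obs=x cand={1,2} pick 2 [2->2 ok]
  20: obs=x cand={1,2} pick 2 [2->2 ok]
  21: obs=y cand={0} pick 0 [2->0 ok]
  22: obs=x cand={1,2} pick 1 [0->1 ok]
  23: obs=x cand={1,2} pick 1 [1->1 ok]
  24: obs=y cand={0} pick 0 [1->0 ok]
  25: obs=x cand={1,2} pick 1 [0->1 ok]
  26: obs=x cand={1,2} pick 1 [1->1 ok]
  27: obs=y cand={0} pick 0 [1->0 ok]
  28: obs=x cand={1,2} pick 2 [0->2 ok]

0,2,0,2,0,2,0,2,2,2,0,2,0,1,0,1,0,2,2,2,2,0,1,1,0,1,1,0,2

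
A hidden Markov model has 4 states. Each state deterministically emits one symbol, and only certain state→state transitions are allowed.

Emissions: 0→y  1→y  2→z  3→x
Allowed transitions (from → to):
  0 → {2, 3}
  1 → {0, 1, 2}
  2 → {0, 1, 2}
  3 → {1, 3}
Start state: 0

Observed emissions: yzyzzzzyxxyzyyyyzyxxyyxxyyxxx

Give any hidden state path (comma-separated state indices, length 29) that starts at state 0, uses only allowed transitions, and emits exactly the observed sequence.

  pos 0: y in {0,1}, choose 0; start
  pos 1: z in {2}, choose 2; 0->2 ok
  pos 2: y in {0,1}, choose 1; 2->1 ok
  pos 3: z in {2}, choose 2; 1->2 ok
  pos 4: z in {2}, choose 2; 2->2 ok
  pos 5: z in {2}, choose 2; 2->2 ok
  pos 6: z in {2}, choose 2; 2->2 ok
  pos 7: y in {0,1}, choose 0; 2->0 ok
  pos 8: x in {3}, choose 3; 0->3 ok
  pos 9: x in {3}, choose 3; 3->3 ok
  pos 10: y in {0,1}, choose 1; 3->1 ok
  pos 11: z in {2}, choose 2; 1->2 ok
  pos 12: y in {0,1}, choose 1; 2->1 ok
  pos 13: y in {0,1}, choose 1; 1->1 ok
  pos 14: y in {0,1}, choose 1; 1->1 ok
  pos 15: y in {0,1}, choose 0; 1->0 ok
  pos 16: z in {2}, choose 2; 0->2 ok
  pos 17: y in {0,1}, choose 0; 2->0 ok
  pos 18: x in {3}, choose 3; 0->3 ok
  pos 19: x in {3}, choose 3; 3->3 ok
  pos 20: y in {0,1}, choose 1; 3->1 ok
  pos 21: y in {0,1}, choose 0; 1->0 ok
  pos 22: x in {3}, choose 3; 0->3 ok
  pos 23: x in {3}, choose 3; 3->3 ok
  pos 24: y in {0,1}, choose 1; 3->1 ok
  pos 25: y in {0,1}, choose 0; 1->0 ok
  pos 26: x in {3}, choose 3; 0->3 ok
  pos 27: x in {3}, choose 3; 3->3 ok
  pos 28: x in {3}, choose 3; 3->3 ok

0,2,1,2,2,2,2,0,3,3,1,2,1,1,1,0,2,0,3,3,1,0,3,3,1,0,3,3,3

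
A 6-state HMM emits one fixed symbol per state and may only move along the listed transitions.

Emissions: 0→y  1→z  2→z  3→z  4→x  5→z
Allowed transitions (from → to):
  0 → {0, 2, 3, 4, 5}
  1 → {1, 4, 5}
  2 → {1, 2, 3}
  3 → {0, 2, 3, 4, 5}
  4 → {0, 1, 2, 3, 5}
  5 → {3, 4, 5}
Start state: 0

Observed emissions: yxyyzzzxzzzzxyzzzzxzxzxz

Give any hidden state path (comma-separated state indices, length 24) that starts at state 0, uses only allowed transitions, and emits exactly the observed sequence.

0,4,0,0,2,2,1,4,2,2,3,5,4,0,3,5,3,5,4,1,4,3,4,5

  t0 'y' -> {0}, take 0 (start)
  t1 'x' -> {4}, take 4 (0->4 ok)
  t2 'y' -> {0}, take 0 (4->0 ok)
  t3 'y' -> {0}, take 0 (0->0 ok)
  t4 'z' -> {1,2,3,5}, take 2 (0->2 ok)
  t5 'z' -> {1,2,3,5}, take 2 (2->2 ok)
  t6 'z' -> {1,2,3,5}, take 1 (2->1 ok)
  t7 'x' -> {4}, take 4 (1->4 ok)
  t8 'z' -> {1,2,3,5}, take 2 (4->2 ok)
  t9 'z' -> {1,2,3,5}, take 2 (2->2 ok)
  t10 'z' -> {1,2,3,5}, take 3 (2->3 ok)
  t11 'z' -> {1,2,3,5}, take 5 (3->5 ok)
  t12 'x' -> {4}, take 4 (5->4 ok)
  t13 'y' -> {0}, take 0 (4->0 ok)
  t14 'z' -> {1,2,3,5}, take 3 (0->3 ok)
  t15 'z' -> {1,2,3,5}, take 5 (3->5 ok)
  t16 'z' -> {1,2,3,5}, take 3 (5->3 ok)
  t17 'z' -> {1,2,3,5}, take 5 (3->5 ok)
  t18 'x' -> {4}, take 4 (5->4 ok)
  t19 'z' -> {1,2,3,5}, take 1 (4->1 ok)
  t20 'x' -> {4}, take 4 (1->4 ok)
  t21 'z' -> {1,2,3,5}, take 3 (4->3 ok)
  t22 'x' -> {4}, take 4 (3->4 ok)
  t23 'z' -> {1,2,3,5}, take 5 (4->5 ok)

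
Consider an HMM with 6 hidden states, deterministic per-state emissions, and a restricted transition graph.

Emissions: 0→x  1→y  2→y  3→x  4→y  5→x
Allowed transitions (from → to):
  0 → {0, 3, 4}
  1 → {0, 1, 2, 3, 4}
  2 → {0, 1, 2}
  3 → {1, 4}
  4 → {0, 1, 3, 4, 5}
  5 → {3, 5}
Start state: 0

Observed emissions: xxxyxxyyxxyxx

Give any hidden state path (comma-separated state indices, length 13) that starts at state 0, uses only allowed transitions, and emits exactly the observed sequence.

  pos 0: x in {0,3,5}, choose 0; start
  pos 1: x in {0,3,5}, choose 0; 0->0 ok
  pos 2: x in {0,3,5}, choose 3; 0->3 ok
  pos 3: y in {1,2,4}, choose 4; 3->4 ok
  pos 4: x in {0,3,5}, choose 5; 4->5 ok
  pos 5: x in {0,3,5}, choose 3; 5->3 ok
  pos 6: y in {1,2,4}, choose 4; 3->4 ok
  pos 7: y in {1,2,4}, choose 1; 4->1 ok
  pos 8: x in {0,3,5}, choose 0; 1->0 ok
  pos 9: x in {0,3,5}, choose 0; 0->0 ok
  pos 10: y in {1,2,4}, choose 4; 0->4 ok
  pos 11: x in {0,3,5}, choose 0; 4->0 ok
  pos 12: x in {0,3,5}, choose 0; 0->0 ok

0,0,3,4,5,3,4,1,0,0,4,0,0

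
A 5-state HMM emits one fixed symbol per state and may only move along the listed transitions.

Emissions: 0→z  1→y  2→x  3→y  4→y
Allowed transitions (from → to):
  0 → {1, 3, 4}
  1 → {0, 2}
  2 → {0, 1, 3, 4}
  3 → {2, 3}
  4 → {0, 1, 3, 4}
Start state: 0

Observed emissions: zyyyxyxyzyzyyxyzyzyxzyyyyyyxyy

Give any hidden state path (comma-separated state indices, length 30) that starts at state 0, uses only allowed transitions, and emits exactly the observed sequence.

  [0] z  {0}  => 0  start
  [1] y  {1,3,4}  => 3  0->3 ok
  [2] y  {1,3,4}  => 3  3->3 ok
  [3] y  {1,3,4}  => 3  3->3 ok
  [4] x  {2}  => 2  3->2 ok
  [5] y  {1,3,4}  => 3  2->3 ok
  [6] x  {2}  => 2  3->2 ok
  [7] y  {1,3,4}  => 1  2->1 ok
  [8] z  {0}  => 0  1->0 ok
  [9] y  {1,3,4}  => 1  0->1 ok
  [10] z  {0}  => 0  1->0 ok
  [11] y  {1,3,4}  => 3  0->3 ok
  [12] y  {1,3,4}  => 3  3->3 ok
  [13] x  {2}  => 2  3->2 ok
  [14] y  {1,3,4}  => 4  2->4 ok
  [15] z  {0}  => 0  4->0 ok
  [16] y  {1,3,4}  => 4  0->4 ok
  [17] z  {0}  => 0  4->0 ok
  [18] y  {1,3,4}  => 3  0->3 ok
  [19] x  {2}  => 2  3->2 ok
  [20] z  {0}  => 0  2->0 ok
  [21] y  {1,3,4}  => 3  0->3 ok
  [22] y  {1,3,4}  => 3  3->3 ok
  [23] y  {1,3,4}  => 3  3->3 ok
  [24] y  {1,3,4}  => 3  3->3 ok
  [25] y  {1,3,4}  => 3  3->3 ok
  [26] y  {1,3,4}  => 3  3->3 ok
  [27] x  {2}  => 2  3->2 ok
  [28] y  {1,3,4}  => 4  2->4 ok
  [29] y  {1,3,4}  => 4  4->4 ok

0,3,3,3,2,3,2,1,0,1,0,3,3,2,4,0,4,0,3,2,0,3,3,3,3,3,3,2,4,4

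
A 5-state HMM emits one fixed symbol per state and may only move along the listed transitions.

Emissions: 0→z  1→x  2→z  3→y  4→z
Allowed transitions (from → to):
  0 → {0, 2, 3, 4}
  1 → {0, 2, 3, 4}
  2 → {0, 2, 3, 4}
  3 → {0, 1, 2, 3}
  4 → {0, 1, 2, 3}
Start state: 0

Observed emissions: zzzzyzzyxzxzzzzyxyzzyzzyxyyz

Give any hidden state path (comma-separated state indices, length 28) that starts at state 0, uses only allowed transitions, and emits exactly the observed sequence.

0,0,0,0,3,2,2,3,1,4,1,2,2,2,0,3,1,3,0,4,3,2,2,3,1,3,3,0

  pos 0: z in {0,2,4}, choose 0; start
  pos 1: z in {0,2,4}, choose 0; 0->0 ok
  pos 2: z in {0,2,4}, choose 0; 0->0 ok
  pos 3: z in {0,2,4}, choose 0; 0->0 ok
  pos 4: y in {3}, choose 3; 0->3 ok
  pos 5: z in {0,2,4}, choose 2; 3->2 ok
  pos 6: z in {0,2,4}, choose 2; 2->2 ok
  pos 7: y in {3}, choose 3; 2->3 ok
  pos 8: x in {1}, choose 1; 3->1 ok
  pos 9: z in {0,2,4}, choose 4; 1->4 ok
  pos 10: x in {1}, choose 1; 4->1 ok
  pos 11: z in {0,2,4}, choose 2; 1->2 ok
  pos 12: z in {0,2,4}, choose 2; 2->2 ok
  pos 13: z in {0,2,4}, choose 2; 2->2 ok
  pos 14: z in {0,2,4}, choose 0; 2->0 ok
  pos 15: y in {3}, choose 3; 0->3 ok
  pos 16: x in {1}, choose 1; 3->1 ok
  pos 17: y in {3}, choose 3; 1->3 ok
  pos 18: z in {0,2,4}, choose 0; 3->0 ok
  pos 19: z in {0,2,4}, choose 4; 0->4 ok
  pos 20: y in {3}, choose 3; 4->3 ok
  pos 21: z in {0,2,4}, choose 2; 3->2 ok
  pos 22: z in {0,2,4}, choose 2; 2->2 ok
  pos 23: y in {3}, choose 3; 2->3 ok
  pos 24: x in {1}, choose 1; 3->1 ok
  pos 25: y in {3}, choose 3; 1->3 ok
  pos 26: y in {3}, choose 3; 3->3 ok
  pos 27: z in {0,2,4}, choose 0; 3->0 ok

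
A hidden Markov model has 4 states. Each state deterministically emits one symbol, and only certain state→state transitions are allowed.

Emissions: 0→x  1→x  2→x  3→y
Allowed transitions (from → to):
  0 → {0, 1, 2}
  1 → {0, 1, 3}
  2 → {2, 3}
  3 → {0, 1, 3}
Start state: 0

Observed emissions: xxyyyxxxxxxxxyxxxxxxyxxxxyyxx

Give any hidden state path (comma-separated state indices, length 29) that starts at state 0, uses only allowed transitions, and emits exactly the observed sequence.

0,1,3,3,3,1,0,0,0,2,2,2,2,3,1,0,1,0,1,1,3,0,0,2,2,3,3,0,0

  pos 0: x in {0,1,2}, choose 0; start
  pos 1: x in {0,1,2}, choose 1; 0->1 ok
  pos 2: y in {3}, choose 3; 1->3 ok
  pos 3: y in {3}, choose 3; 3->3 ok
  pos 4: y in {3}, choose 3; 3->3 ok
  pos 5: x in {0,1,2}, choose 1; 3->1 ok
  pos 6: x in {0,1,2}, choose 0; 1->0 ok
  pos 7: x in {0,1,2}, choose 0; 0->0 ok
  pos 8: x in {0,1,2}, choose 0; 0->0 ok
  pos 9: x in {0,1,2}, choose 2; 0->2 ok
  pos 10: x in {0,1,2}, choose 2; 2->2 ok
  pos 11: x in {0,1,2}, choose 2; 2->2 ok
  pos 12: x in {0,1,2}, choose 2; 2->2 ok
  pos 13: y in {3}, choose 3; 2->3 ok
  pos 14: x in {0,1,2}, choose 1; 3->1 ok
  pos 15: x in {0,1,2}, choose 0; 1->0 ok
  pos 16: x in {0,1,2}, choose 1; 0->1 ok
  pos 17: x in {0,1,2}, choose 0; 1->0 ok
  pos 18: x in {0,1,2}, choose 1; 0->1 ok
  pos 19: x in {0,1,2}, choose 1; 1->1 ok
  pos 20: y in {3}, choose 3; 1->3 ok
  pos 21: x in {0,1,2}, choose 0; 3->0 ok
  pos 22: x in {0,1,2}, choose 0; 0->0 ok
  pos 23: x in {0,1,2}, choose 2; 0->2 ok
  pos 24: x in {0,1,2}, choose 2; 2->2 ok
  pos 25: y in {3}, choose 3; 2->3 ok
  pos 26: y in {3}, choose 3; 3->3 ok
  pos 27: x in {0,1,2}, choose 0; 3->0 ok
  pos 28: x in {0,1,2}, choose 0; 0->0 ok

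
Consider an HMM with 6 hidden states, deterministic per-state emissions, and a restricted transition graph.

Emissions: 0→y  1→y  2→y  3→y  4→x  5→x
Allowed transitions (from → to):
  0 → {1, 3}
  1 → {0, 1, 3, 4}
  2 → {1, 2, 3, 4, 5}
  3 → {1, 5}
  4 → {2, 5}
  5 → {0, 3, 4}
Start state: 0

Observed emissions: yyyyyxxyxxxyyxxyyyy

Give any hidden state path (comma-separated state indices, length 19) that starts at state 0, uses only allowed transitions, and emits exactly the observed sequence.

  [0] y  {0,1,2,3}  => 0  start
  [1] y  {0,1,2,3}  => 1  0->1 ok
  [2] y  {0,1,2,3}  => 1  1->1 ok
  [3] y  {0,1,2,3}  => 0  1->0 ok
  [4] y  {0,1,2,3}  => 3  0->3 ok
  [5] x  {4,5}  => 5  3->5 ok
  [6] x  {4,5}  => 4  5->4 ok
  [7] y  {0,1,2,3}  => 2  4->2 ok
  [8] x  {4,5}  => 5  2->5 ok
  [9] x  {4,5}  => 4  5->4 ok
  [10] x  {4,5}  => 5  4->5 ok
  [11] y  {0,1,2,3}  => 0  5->0 ok
  [12] y  {0,1,2,3}  => 3  0->3 ok
  [13] x  {4,5}  => 5  3->5 ok
  [14] x  {4,5}  => 4  5->4 ok
  [15] y  {0,1,2,3}  => 2  4->2 ok
  [16] y  {0,1,2,3}  => 2  2->2 ok
  [17] y  {0,1,2,3}  => 3  2->3 ok
  [18] y  {0,1,2,3}  => 1  3->1 ok

0,1,1,0,3,5,4,2,5,4,5,0,3,5,4,2,2,3,1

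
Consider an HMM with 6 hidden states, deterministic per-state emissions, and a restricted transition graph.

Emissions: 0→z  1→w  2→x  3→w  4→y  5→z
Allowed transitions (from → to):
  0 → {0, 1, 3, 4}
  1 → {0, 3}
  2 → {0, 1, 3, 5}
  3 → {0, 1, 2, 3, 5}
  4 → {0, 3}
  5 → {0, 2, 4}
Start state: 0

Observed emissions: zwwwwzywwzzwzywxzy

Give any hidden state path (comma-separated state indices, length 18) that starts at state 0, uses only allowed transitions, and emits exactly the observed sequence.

0,1,3,1,3,5,4,3,3,5,0,1,0,4,3,2,5,4

  t0 'z' -> {0,5}, take 0 (start)
  t1 'w' -> {1,3}, take 1 (0->1 ok)
  t2 'w' -> {1,3}, take 3 (1->3 ok)
  t3 'w' -> {1,3}, take 1 (3->1 ok)
  t4 'w' -> {1,3}, take 3 (1->3 ok)
  t5 'z' -> {0,5}, take 5 (3->5 ok)
  t6 'y' -> {4}, take 4 (5->4 ok)
  t7 'w' -> {1,3}, take 3 (4->3 ok)
  t8 'w' -> {1,3}, take 3 (3->3 ok)
  t9 'z' -> {0,5}, take 5 (3->5 ok)
  t10 'z' -> {0,5}, take 0 (5->0 ok)
  t11 'w' -> {1,3}, take 1 (0->1 ok)
  t12 'z' -> {0,5}, take 0 (1->0 ok)
  t13 'y' -> {4}, take 4 (0->4 ok)
  t14 'w' -> {1,3}, take 3 (4->3 ok)
  t15 'x' -> {2}, take 2 (3->2 ok)
  t16 'z' -> {0,5}, take 5 (2->5 ok)
  t17 'y' -> {4}, take 4 (5->4 ok)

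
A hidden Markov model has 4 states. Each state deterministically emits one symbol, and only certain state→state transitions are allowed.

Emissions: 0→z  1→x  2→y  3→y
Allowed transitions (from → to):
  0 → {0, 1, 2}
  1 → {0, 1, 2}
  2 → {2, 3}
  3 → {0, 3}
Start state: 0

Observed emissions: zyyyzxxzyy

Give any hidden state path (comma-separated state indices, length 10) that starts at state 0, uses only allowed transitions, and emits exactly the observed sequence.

0,2,2,3,0,1,1,0,2,2

  [0] z  {0}  => 0  start
  [1] y  {2,3}  => 2  0->2 ok
  [2] y  {2,3}  => 2  2->2 ok
  [3] y  {2,3}  => 3  2->3 ok
  [4] z  {0}  => 0  3->0 ok
  [5] x  {1}  => 1  0->1 ok
  [6] x  {1}  => 1  1->1 ok
  [7] z  {0}  => 0  1->0 ok
  [8] y  {2,3}  => 2  0->2 ok
  [9] y  {2,3}  => 2  2->2 ok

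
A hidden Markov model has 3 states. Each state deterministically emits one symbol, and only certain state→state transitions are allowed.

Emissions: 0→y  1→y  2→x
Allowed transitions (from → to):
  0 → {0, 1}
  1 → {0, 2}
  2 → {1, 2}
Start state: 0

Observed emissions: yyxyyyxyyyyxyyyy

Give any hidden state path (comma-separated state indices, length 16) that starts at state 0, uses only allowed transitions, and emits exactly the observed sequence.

0,1,2,1,0,1,2,1,0,0,1,2,1,0,0,0

  t0 'y' -> {0,1}, take 0 (start)
  t1 'y' -> {0,1}, take 1 (0->1 ok)
  t2 'x' -> {2}, take 2 (1->2 ok)
  t3 'y' -> {0,1}, take 1 (2->1 ok)
  t4 'y' -> {0,1}, take 0 (1->0 ok)
  t5 'y' -> {0,1}, take 1 (0->1 ok)
  t6 'x' -> {2}, take 2 (1->2 ok)
  t7 'y' -> {0,1}, take 1 (2->1 ok)
  t8 'y' -> {0,1}, take 0 (1->0 ok)
  t9 'y' -> {0,1}, take 0 (0->0 ok)
  t10 'y' -> {0,1}, take 1 (0->1 ok)
  t11 'x' -> {2}, take 2 (1->2 ok)
  t12 'y' -> {0,1}, take 1 (2->1 ok)
  t13 'y' -> {0,1}, take 0 (1->0 ok)
  t14 'y' -> {0,1}, take 0 (0->0 ok)
  t15 'y' -> {0,1}, take 0 (0->0 ok)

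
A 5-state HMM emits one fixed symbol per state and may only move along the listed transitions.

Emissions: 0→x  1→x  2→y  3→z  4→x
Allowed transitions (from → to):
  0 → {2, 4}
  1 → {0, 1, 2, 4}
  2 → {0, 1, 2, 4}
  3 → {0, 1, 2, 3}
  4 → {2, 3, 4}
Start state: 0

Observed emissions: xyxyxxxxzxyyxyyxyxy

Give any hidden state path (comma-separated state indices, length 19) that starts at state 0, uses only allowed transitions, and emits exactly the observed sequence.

  0: obs=x cand={0,1,4} pick 0 [start]
  1: obs=y cand={2} pick 2 [0->2 ok]
  2: obs=x cand={0,1,4} pick 0 [2->0 ok]
  3: obs=y cand={2} pick 2 [0->2 ok]
  4: obs=x cand={0,1,4} pick 0 [2->0 ok]
  5: obs=x cand={0,1,4} pick 4 [0->4 ok]
  6: obs=x cand={0,1,4} pick 4 [4->4 ok]
  7: obs=x cand={0,1,4} pick 4 [4->4 ok]
  8: obs=z cand={3} pick 3 [4->3 ok]
  9: obs=x cand={0,1,4} pick 0 [3->0 ok]
  10: obs=y cand={2} pick 2 [0->2 ok]
  11: obs=y cand={2} pick 2 [2->2 ok]
  12: obs=x cand={0,1,4} pick 0 [2->0 ok]
  13: obs=y cand={2} pick 2 [0->2 ok]
  14: obs=y cand={2} pick 2 [2->2 ok]
  15: obs=x cand={0,1,4} pick 0 [2->0 ok]
  16: obs=y cand={2} pick 2 [0->2 ok]
  17: obs=x cand={0,1,4} pick 0 [2->0 ok]
  18: obs=y cand={2} pick 2 [0->2 ok]

0,2,0,2,0,4,4,4,3,0,2,2,0,2,2,0,2,0,2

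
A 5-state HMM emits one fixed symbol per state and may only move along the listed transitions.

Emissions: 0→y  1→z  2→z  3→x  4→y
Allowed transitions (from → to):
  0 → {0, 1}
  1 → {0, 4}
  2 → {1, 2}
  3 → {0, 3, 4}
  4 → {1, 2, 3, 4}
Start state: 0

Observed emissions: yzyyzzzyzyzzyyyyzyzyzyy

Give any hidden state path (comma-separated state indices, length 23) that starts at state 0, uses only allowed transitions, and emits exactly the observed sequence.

  pos 0: y in {0,4}, choose 0; start
  pos 1: z in {1,2}, choose 1; 0->1 ok
  pos 2: y in {0,4}, choose 4; 1->4 ok
  pos 3: y in {0,4}, choose 4; 4->4 ok
  pos 4: z in {1,2}, choose 2; 4->2 ok
  pos 5: z in {1,2}, choose 2; 2->2 ok
  pos 6: z in {1,2}, choose 1; 2->1 ok
  pos 7: y in {0,4}, choose 0; 1->0 ok
  pos 8: z in {1,2}, choose 1; 0->1 ok
  pos 9: y in {0,4}, choose 4; 1->4 ok
  pos 10: z in {1,2}, choose 2; 4->2 ok
  pos 11: z in {1,2}, choose 1; 2->1 ok
  pos 12: y in {0,4}, choose 0; 1->0 ok
  pos 13: y in {0,4}, choose 0; 0->0 ok
  pos 14: y in {0,4}, choose 0; 0->0 ok
  pos 15: y in {0,4}, choose 0; 0->0 ok
  pos 16: z in {1,2}, choose 1; 0->1 ok
  pos 17: y in {0,4}, choose 4; 1->4 ok
  pos 18: z in {1,2}, choose 1; 4->1 ok
  pos 19: y in {0,4}, choose 0; 1->0 ok
  pos 20: z in {1,2}, choose 1; 0->1 ok
  pos 21: y in {0,4}, choose 0; 1->0 ok
  pos 22: y in {0,4}, choose 0; 0->0 ok

0,1,4,4,2,2,1,0,1,4,2,1,0,0,0,0,1,4,1,0,1,0,0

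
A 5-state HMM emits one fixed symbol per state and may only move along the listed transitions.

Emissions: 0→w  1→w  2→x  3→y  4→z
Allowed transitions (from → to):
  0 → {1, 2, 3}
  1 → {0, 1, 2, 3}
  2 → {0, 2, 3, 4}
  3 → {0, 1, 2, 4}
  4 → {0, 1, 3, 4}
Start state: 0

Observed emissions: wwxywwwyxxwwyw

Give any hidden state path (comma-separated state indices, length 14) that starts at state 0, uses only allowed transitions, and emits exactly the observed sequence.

  t0 'w' -> {0,1}, take 0 (start)
  t1 'w' -> {0,1}, take 1 (0->1 ok)
  t2 'x' -> {2}, take 2 (1->2 ok)
  t3 'y' -> {3}, take 3 (2->3 ok)
  t4 'w' -> {0,1}, take 1 (3->1 ok)
  t5 'w' -> {0,1}, take 1 (1->1 ok)
  t6 'w' -> {0,1}, take 0 (1->0 ok)
  t7 'y' -> {3}, take 3 (0->3 ok)
  t8 'x' -> {2}, take 2 (3->2 ok)
  t9 'x' -> {2}, take 2 (2->2 ok)
  t10 'w' -> {0,1}, take 0 (2->0 ok)
  t11 'w' -> {0,1}, take 1 (0->1 ok)
  t12 'y' -> {3}, take 3 (1->3 ok)
  t13 'w' -> {0,1}, take 1 (3->1 ok)

0,1,2,3,1,1,0,3,2,2,0,1,3,1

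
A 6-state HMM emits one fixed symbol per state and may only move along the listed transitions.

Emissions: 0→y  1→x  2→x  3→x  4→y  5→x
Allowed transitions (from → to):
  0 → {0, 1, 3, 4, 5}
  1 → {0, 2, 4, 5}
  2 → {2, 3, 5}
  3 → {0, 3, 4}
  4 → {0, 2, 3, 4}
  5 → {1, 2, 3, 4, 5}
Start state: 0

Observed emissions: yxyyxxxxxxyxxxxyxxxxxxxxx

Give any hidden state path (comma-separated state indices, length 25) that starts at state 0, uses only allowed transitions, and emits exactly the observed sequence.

0,1,4,0,5,2,2,2,5,3,0,1,2,2,3,0,1,2,5,2,5,2,5,1,5

  [0] y  {0,4}  => 0  start
  [1] x  {1,2,3,5}  => 1  0->1 ok
  [2] y  {0,4}  => 4  1->4 ok
  [3] y  {0,4}  => 0  4->0 ok
  [4] x  {1,2,3,5}  => 5  0->5 ok
  [5] x  {1,2,3,5}  => 2  5->2 ok
  [6] x  {1,2,3,5}  => 2  2->2 ok
  [7] x  {1,2,3,5}  => 2  2->2 ok
  [8] x  {1,2,3,5}  => 5  2->5 ok
  [9] x  {1,2,3,5}  => 3  5->3 ok
  [10] y  {0,4}  => 0  3->0 ok
  [11] x  {1,2,3,5}  => 1  0->1 ok
  [12] x  {1,2,3,5}  => 2  1->2 ok
  [13] x  {1,2,3,5}  => 2  2->2 ok
  [14] x  {1,2,3,5}  => 3  2->3 ok
  [15] y  {0,4}  => 0  3->0 ok
  [16] x  {1,2,3,5}  => 1  0->1 ok
  [17] x  {1,2,3,5}  => 2  1->2 ok
  [18] x  {1,2,3,5}  => 5  2->5 ok
  [19] x  {1,2,3,5}  => 2  5->2 ok
  [20] x  {1,2,3,5}  => 5  2->5 ok
  [21] x  {1,2,3,5}  => 2  5->2 ok
  [22] x  {1,2,3,5}  => 5  2->5 ok
  [23] x  {1,2,3,5}  => 1  5->1 ok
  [24] x  {1,2,3,5}  => 5  1->5 ok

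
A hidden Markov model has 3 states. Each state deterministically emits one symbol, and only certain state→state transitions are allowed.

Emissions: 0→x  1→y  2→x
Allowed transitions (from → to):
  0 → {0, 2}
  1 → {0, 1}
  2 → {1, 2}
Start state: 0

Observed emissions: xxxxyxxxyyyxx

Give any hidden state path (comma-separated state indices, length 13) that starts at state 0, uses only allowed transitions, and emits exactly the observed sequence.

0,0,0,2,1,0,0,2,1,1,1,0,2

  0: obs=x cand={0,2} pick 0 [start]
  1: obs=x cand={0,2} pick 0 [0->0 ok]
  2: obs=x cand={0,2} pick 0 [0->0 ok]
  3: obs=x cand={0,2} pick 2 [0->2 ok]
  4: obs=y cand={1} pick 1 [2->1 ok]
  5: obs=x cand={0,2} pick 0 [1->0 ok]
  6: obs=x cand={0,2} pick 0 [0->0 ok]
  7: obs=x cand={0,2} pick 2 [0->2 ok]
  8: obs=y cand={1} pick 1 [2->1 ok]
  9: obs=y cand={1} pick 1 [1->1 ok]
  10: obs=y cand={1} pick 1 [1->1 ok]
  11: obs=x cand={0,2} pick 0 [1->0 ok]
  12: obs=x cand={0,2} pick 2 [0->2 ok]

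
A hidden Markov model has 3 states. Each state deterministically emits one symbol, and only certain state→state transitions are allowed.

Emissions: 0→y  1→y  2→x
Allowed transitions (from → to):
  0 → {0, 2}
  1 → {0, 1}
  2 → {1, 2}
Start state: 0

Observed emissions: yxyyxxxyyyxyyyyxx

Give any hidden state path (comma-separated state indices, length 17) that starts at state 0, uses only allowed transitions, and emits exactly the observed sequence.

0,2,1,0,2,2,2,1,0,0,2,1,1,1,0,2,2

  0: obs=y cand={0,1} pick 0 [start]
  1: obs=x cand={2} pick 2 [0->2 ok]
  2: obs=y cand={0,1} pick 1 [2->1 ok]
  3: obs=y cand={0,1} pick 0 [1->0 ok]
  4: obs=x cand={2} pick 2 [0->2 ok]
  5: obs=x cand={2} pick 2 [2->2 ok]
  6: obs=x cand={2} pick 2 [2->2 ok]
  7: obs=y cand={0,1} pick 1 [2->1 ok]
  8: obs=y cand={0,1} pick 0 [1->0 ok]
  9: obs=y cand={0,1} pick 0 [0->0 ok]
  10: obs=x cand={2} pick 2 [0->2 ok]
  11: obs=y cand={0,1} pick 1 [2->1 ok]
  12: obs=y cand={0,1} pick 1 [1->1 ok]
  13: obs=y cand={0,1} pick 1 [1->1 ok]
  14: obs=y cand={0,1} pick 0 [1->0 ok]
  15: obs=x cand={2} pick 2 [0->2 ok]
  16: obs=x cand={2} pick 2 [2->2 ok]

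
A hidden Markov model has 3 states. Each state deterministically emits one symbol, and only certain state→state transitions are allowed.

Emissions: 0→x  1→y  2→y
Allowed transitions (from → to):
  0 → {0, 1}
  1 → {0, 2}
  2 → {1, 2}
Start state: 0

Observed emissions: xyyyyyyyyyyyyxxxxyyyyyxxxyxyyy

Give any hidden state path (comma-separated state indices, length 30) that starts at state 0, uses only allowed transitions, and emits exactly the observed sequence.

  pos 0: x in {0}, choose 0; start
  pos 1: y in {1,2}, choose 1; 0->1 ok
  pos 2: y in {1,2}, choose 2; 1->2 ok
  pos 3: y in {1,2}, choose 2; 2->2 ok
  pos 4: y in {1,2}, choose 2; 2->2 ok
  pos 5: y in {1,2}, choose 2; 2->2 ok
  pos 6: y in {1,2}, choose 2; 2->2 ok
  pos 7: y in {1,2}, choose 1; 2->1 ok
  pos 8: y in {1,2}, choose 2; 1->2 ok
  pos 9: y in {1,2}, choose 2; 2->2 ok
  pos 10: y in {1,2}, choose 2; 2->2 ok
  pos 11: y in {1,2}, choose 2; 2->2 ok
  pos 12: y in {1,2}, choose 1; 2->1 ok
  pos 13: x in {0}, choose 0; 1->0 ok
  pos 14: x in {0}, choose 0; 0->0 ok
  pos 15: x in {0}, choose 0; 0->0 ok
  pos 16: x in {0}, choose 0; 0->0 ok
  pos 17: y in {1,2}, choose 1; 0->1 ok
  pos 18: y in {1,2}, choose 2; 1->2 ok
  pos 19: y in {1,2}, choose 2; 2->2 ok
  pos 20: y in {1,2}, choose 2; 2->2 ok
  pos 21: y in {1,2}, choose 1; 2->1 ok
  pos 22: x in {0}, choose 0; 1->0 ok
  pos 23: x in {0}, choose 0; 0->0 ok
  pos 24: x in {0}, choose 0; 0->0 ok
  pos 25: y in {1,2}, choose 1; 0->1 ok
  pos 26: x in {0}, choose 0; 1->0 ok
  pos 27: y in {1,2}, choose 1; 0->1 ok
  pos 28: y in {1,2}, choose 2; 1->2 ok
  pos 29: y in {1,2}, choose 2; 2->2 ok

0,1,2,2,2,2,2,1,2,2,2,2,1,0,0,0,0,1,2,2,2,1,0,0,0,1,0,1,2,2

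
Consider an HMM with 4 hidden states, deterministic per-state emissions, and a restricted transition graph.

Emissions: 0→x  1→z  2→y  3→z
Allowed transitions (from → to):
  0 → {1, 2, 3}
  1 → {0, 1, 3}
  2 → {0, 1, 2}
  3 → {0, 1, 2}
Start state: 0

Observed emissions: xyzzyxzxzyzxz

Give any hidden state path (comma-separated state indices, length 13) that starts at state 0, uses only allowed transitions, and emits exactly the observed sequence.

0,2,1,3,2,0,1,0,3,2,1,0,1

  t0 'x' -> {0}, take 0 (start)
  t1 'y' -> {2}, take 2 (0->2 ok)
  t2 'z' -> {1,3}, take 1 (2->1 ok)
  t3 'z' -> {1,3}, take 3 (1->3 ok)
  t4 'y' -> {2}, take 2 (3->2 ok)
  t5 'x' -> {0}, take 0 (2->0 ok)
  t6 'z' -> {1,3}, take 1 (0->1 ok)
  t7 'x' -> {0}, take 0 (1->0 ok)
  t8 'z' -> {1,3}, take 3 (0->3 ok)
  t9 'y' -> {2}, take 2 (3->2 ok)
  t10 'z' -> {1,3}, take 1 (2->1 ok)
  t11 'x' -> {0}, take 0 (1->0 ok)
  t12 'z' -> {1,3}, take 1 (0->1 ok)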